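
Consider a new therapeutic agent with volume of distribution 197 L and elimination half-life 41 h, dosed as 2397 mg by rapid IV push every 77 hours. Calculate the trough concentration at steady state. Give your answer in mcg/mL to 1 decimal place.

Over one 77-h interval, 77/41 ≈ 1.878 half-lives elapse, leaving f ≈ 0.2721 of each dose.
Each bolus raises the concentration by D/Vd = 2397/197 ≈ 12.168 mcg/mL.
Steady-state trough Cmin,ss = C₀·f/(1−f) ≈ 12.168 × 0.2721/0.7279 ≈ 4.549 mcg/mL.

4.5 mcg/mL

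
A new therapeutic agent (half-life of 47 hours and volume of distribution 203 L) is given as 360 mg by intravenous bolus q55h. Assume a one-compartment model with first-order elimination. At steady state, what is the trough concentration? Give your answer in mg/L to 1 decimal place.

1.4 mg/L

k = ln2/t½ = ln2/47 ≈ 0.014748 h⁻¹; fraction remaining f = e^(−kτ) = e^(−0.014748×55) ≈ 0.4444.
Accumulation ratio R = 1/(1 − f) ≈ 1/0.5556 ≈ 1.7999.
Single-dose peak C₀ = D/Vd = 360/203 ≈ 1.773 mg/L.
Cmax,ss = C₀/(1 − f) ≈ 1.773/0.5556 ≈ 3.191 mg/L.
Steady-state trough Cmin,ss = Cmax,ss·f ≈ 3.191 × 0.4444 ≈ 1.418 mg/L.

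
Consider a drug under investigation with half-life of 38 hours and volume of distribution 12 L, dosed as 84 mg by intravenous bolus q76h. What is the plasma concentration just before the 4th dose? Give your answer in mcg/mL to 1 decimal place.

f = (1/2)^(τ/t½) = (1/2)^(76/38) ≈ 0.2500.
C₀ = D/Vd = 84/12 ≈ 7.000 mcg/mL.
Before the 4th dose, 3 doses have been given. Superposition: Cmin = C₀·(f + f² + … + f^3).
≈ 7.000 × (0.2500 + 0.0625 + 0.0156) ≈ 7.000 × 0.3281 ≈ 2.297 mcg/mL.

2.3 mcg/mL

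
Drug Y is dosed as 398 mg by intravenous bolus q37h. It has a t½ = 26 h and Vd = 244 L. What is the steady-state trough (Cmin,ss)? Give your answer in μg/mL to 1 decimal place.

k = ln2/t½ = ln2/26 ≈ 0.026660 h⁻¹; fraction remaining f = e^(−kτ) = e^(−0.026660×37) ≈ 0.3729.
Single-dose peak C₀ = D/Vd = 398/244 ≈ 1.631 μg/mL.
Steady-state trough Cmin,ss = C₀·f/(1−f) ≈ 1.631 × 0.3729/0.6271 ≈ 0.970 μg/mL.

1.0 μg/mL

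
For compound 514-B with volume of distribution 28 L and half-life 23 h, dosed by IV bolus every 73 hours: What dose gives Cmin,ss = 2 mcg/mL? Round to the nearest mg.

449 mg

τ/t½ = 73/23 ≈ 3.1739, so f = (1/2)^(73/23) ≈ 0.110804.
Cmin,ss = (D/Vd)·f/(1−f), so D = Cmin,ss·Vd·(1−f)/f.
D = 2 × 28 × (1−f)/f ≈ 2 × 28 × 8.02494 ≈ 449.40 mg.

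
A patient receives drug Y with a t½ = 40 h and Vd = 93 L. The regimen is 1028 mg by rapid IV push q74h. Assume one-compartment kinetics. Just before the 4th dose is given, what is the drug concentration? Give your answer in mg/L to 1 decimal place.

4.2 mg/L

f = (1/2)^(τ/t½) = (1/2)^(74/40) ≈ 0.2774.
C₀ = D/Vd = 1028/93 ≈ 11.054 mg/L.
Before the 4th dose, 3 doses have been given. Superposition: Cmin = C₀·(f + f² + … + f^3).
≈ 11.054 × (0.2774 + 0.0770 + 0.0213) ≈ 11.054 × 0.3757 ≈ 4.153 mg/L.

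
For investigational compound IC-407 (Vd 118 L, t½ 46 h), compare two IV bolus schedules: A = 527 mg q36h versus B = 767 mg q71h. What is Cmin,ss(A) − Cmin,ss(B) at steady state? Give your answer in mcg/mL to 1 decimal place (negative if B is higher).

Regimen A: f = (1/2)^(36/46) ≈ 0.5813; Cmin,ss = (527/118)·f/(1−f) ≈ 6.200 mcg/mL.
Regimen B: f = (1/2)^(71/46) ≈ 0.3431; Cmin,ss = (767/118)·f/(1−f) ≈ 3.395 mcg/mL.
Difference ≈ 6.200 − 3.395 ≈ 2.805 mcg/mL.

2.8 mcg/mL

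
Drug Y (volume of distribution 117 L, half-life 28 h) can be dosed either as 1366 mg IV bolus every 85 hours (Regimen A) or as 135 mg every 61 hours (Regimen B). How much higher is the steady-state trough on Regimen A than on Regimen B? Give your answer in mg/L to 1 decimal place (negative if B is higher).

Regimen A: f = (1/2)^(85/28) ≈ 0.1219; Cmin,ss = (1366/117)·f/(1−f) ≈ 1.621 mg/L.
Regimen B: f = (1/2)^(61/28) ≈ 0.2209; Cmin,ss = (135/117)·f/(1−f) ≈ 0.327 mg/L.
Difference ≈ 1.621 − 0.327 ≈ 1.294 mg/L.

1.3 mg/L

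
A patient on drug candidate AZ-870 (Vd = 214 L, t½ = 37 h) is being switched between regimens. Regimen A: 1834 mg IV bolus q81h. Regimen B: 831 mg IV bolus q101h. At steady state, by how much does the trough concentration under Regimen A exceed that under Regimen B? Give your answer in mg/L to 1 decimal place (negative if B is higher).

1.7 mg/L

Regimen A: f = (1/2)^(81/37) ≈ 0.2193; Cmin,ss = (1834/214)·f/(1−f) ≈ 2.407 mg/L.
Regimen B: f = (1/2)^(101/37) ≈ 0.1508; Cmin,ss = (831/214)·f/(1−f) ≈ 0.690 mg/L.
Difference ≈ 2.407 − 0.690 ≈ 1.717 mg/L.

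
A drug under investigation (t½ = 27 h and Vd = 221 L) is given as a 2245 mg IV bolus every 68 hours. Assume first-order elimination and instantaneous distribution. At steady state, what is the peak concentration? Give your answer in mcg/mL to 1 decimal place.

12.3 mcg/mL

k = ln2/t½ = ln2/27 ≈ 0.025672 h⁻¹; fraction remaining f = e^(−kτ) = e^(−0.025672×68) ≈ 0.1745.
Accumulation ratio R = 1/(1 − f) ≈ 1/0.8255 ≈ 1.2114.
Single-dose peak C₀ = D/Vd = 2245/221 ≈ 10.158 mcg/mL.
Steady-state peak Cmax,ss = C₀·R ≈ 10.158 × 1.2114 ≈ 12.305 mcg/mL.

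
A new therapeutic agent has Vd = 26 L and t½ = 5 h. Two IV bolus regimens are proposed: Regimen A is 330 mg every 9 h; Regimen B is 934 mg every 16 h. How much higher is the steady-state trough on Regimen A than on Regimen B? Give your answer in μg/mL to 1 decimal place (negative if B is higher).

Regimen A: f = (1/2)^(9/5) ≈ 0.2872; Cmin,ss = (330/26)·f/(1−f) ≈ 5.114 μg/mL.
Regimen B: f = (1/2)^(16/5) ≈ 0.1088; Cmin,ss = (934/26)·f/(1−f) ≈ 4.386 μg/mL.
Difference ≈ 5.114 − 4.386 ≈ 0.728 μg/mL.

0.7 μg/mL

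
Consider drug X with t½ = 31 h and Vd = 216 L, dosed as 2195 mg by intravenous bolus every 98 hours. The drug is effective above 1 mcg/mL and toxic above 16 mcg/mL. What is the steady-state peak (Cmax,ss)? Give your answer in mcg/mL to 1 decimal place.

11.4 mcg/mL

k = ln2/t½ = ln2/31 ≈ 0.022360 h⁻¹; fraction remaining f = e^(−kτ) = e^(−0.022360×98) ≈ 0.1118.
At steady state, accumulation factor R = 1/(1 − e^(−kτ)) ≈ 1.1259.
Each bolus raises the concentration by D/Vd = 2195/216 ≈ 10.162 mcg/mL.
Steady-state peak Cmax,ss = C₀·R ≈ 10.162 × 1.1259 ≈ 11.441 mcg/mL.
Peak 11.4 mcg/mL vs MTC 16 mcg/mL: below toxic threshold.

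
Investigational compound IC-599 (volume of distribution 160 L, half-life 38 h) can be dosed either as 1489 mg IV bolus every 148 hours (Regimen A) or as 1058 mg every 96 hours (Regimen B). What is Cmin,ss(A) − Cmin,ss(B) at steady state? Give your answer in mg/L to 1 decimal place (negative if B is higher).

-0.7 mg/L

Regimen A: f = (1/2)^(148/38) ≈ 0.0672; Cmin,ss = (1489/160)·f/(1−f) ≈ 0.670 mg/L.
Regimen B: f = (1/2)^(96/38) ≈ 0.1736; Cmin,ss = (1058/160)·f/(1−f) ≈ 1.389 mg/L.
Difference ≈ 0.670 − 1.389 ≈ -0.719 mg/L.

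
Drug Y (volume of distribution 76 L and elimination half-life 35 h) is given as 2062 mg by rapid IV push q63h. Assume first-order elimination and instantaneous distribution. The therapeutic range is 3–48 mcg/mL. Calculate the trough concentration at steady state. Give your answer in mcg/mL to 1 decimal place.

10.9 mcg/mL

τ/t½ = 63/35 ≈ 1.8, so fraction remaining f = (1/2)^(63/35) ≈ 0.2872.
Accumulation ratio R = 1/(1 − f) ≈ 1/0.7128 ≈ 1.4029.
Single-dose peak C₀ = D/Vd = 2062/76 ≈ 27.132 mcg/mL.
Cmax,ss = C₀/(1 − f) ≈ 27.132/0.7128 ≈ 38.064 mcg/mL.
Steady-state trough Cmin,ss = Cmax,ss·f ≈ 38.064 × 0.2872 ≈ 10.932 mcg/mL.
Trough 10.9 mcg/mL vs MEC 3 mcg/mL: adequate.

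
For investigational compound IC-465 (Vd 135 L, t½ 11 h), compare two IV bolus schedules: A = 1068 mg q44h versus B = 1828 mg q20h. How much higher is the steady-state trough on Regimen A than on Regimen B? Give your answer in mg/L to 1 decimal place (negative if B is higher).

-4.8 mg/L

Regimen A: f = (1/2)^(44/11) ≈ 0.0625; Cmin,ss = (1068/135)·f/(1−f) ≈ 0.527 mg/L.
Regimen B: f = (1/2)^(20/11) ≈ 0.2836; Cmin,ss = (1828/135)·f/(1−f) ≈ 5.360 mg/L.
Difference ≈ 0.527 − 5.360 ≈ -4.833 mg/L.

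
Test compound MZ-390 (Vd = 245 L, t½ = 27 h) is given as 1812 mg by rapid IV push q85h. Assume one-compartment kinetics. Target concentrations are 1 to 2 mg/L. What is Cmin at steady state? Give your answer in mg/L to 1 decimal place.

0.9 mg/L

Over one 85-h interval, 85/27 ≈ 3.1481 half-lives elapse, leaving f ≈ 0.1128 of each dose.
Single-dose peak C₀ = D/Vd = 1812/245 ≈ 7.396 mg/L.
Steady-state trough Cmin,ss = C₀·f/(1−f) ≈ 7.396 × 0.1128/0.8872 ≈ 0.940 mg/L.
Trough 0.9 mg/L vs MEC 1 mg/L: subtherapeutic.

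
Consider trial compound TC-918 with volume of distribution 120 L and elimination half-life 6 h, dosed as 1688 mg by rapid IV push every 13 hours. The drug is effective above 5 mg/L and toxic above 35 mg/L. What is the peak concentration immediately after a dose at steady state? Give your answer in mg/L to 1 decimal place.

τ/t½ = 13/6 ≈ 2.1667, so fraction remaining f = (1/2)^(13/6) ≈ 0.2227.
At steady state, accumulation factor R = 1/(1 − e^(−kτ)) ≈ 1.2865.
Single-dose peak C₀ = D/Vd = 1688/120 ≈ 14.067 mg/L.
Steady-state peak Cmax,ss = C₀·R ≈ 14.067 × 1.2865 ≈ 18.097 mg/L.
Peak 18.1 mg/L vs MTC 35 mg/L: below toxic threshold.

18.1 mg/L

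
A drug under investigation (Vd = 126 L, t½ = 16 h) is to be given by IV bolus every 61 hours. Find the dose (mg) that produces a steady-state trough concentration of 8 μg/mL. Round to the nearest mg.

13154 mg

τ/t½ = 61/16 ≈ 3.8125, so f = (1/2)^(61/16) ≈ 0.071174.
Cmin,ss = (D/Vd)·f/(1−f), so D = Cmin,ss·Vd·(1−f)/f.
D = 8 × 126 × (1−f)/f ≈ 8 × 126 × 13.05007 ≈ 13154.47 mg.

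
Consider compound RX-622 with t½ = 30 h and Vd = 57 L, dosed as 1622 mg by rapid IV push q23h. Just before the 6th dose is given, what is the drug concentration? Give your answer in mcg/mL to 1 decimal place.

37.7 mcg/mL

f = (1/2)^(τ/t½) = (1/2)^(23/30) ≈ 0.5878.
C₀ = D/Vd = 1622/57 ≈ 28.456 mcg/mL.
Before the 6th dose, 5 doses have been given. Superposition: Cmin = C₀·(f + f² + … + f^5).
≈ 28.456 × (0.5878 + 0.3455 + 0.2031 + 0.1194 + 0.0702) ≈ 28.456 × 1.3260 ≈ 37.733 mcg/mL.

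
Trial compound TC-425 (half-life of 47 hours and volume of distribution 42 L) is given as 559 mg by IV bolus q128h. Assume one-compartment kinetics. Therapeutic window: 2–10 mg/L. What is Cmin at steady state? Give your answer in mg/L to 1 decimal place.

k = ln2/t½ = ln2/47 ≈ 0.014748 h⁻¹; fraction remaining f = e^(−kτ) = e^(−0.014748×128) ≈ 0.1514.
Each bolus raises the concentration by D/Vd = 559/42 ≈ 13.310 mg/L.
Steady-state trough Cmin,ss = C₀·f/(1−f) ≈ 13.310 × 0.1514/0.8486 ≈ 2.375 mg/L.
Trough 2.4 mg/L vs MEC 2 mg/L: adequate.

2.4 mg/L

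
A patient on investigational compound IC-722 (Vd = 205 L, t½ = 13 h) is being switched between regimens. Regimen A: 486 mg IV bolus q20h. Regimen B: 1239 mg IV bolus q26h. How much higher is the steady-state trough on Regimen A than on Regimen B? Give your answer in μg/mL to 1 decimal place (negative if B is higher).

Regimen A: f = (1/2)^(20/13) ≈ 0.3443; Cmin,ss = (486/205)·f/(1−f) ≈ 1.245 μg/mL.
Regimen B: f = (1/2)^(26/13) ≈ 0.2500; Cmin,ss = (1239/205)·f/(1−f) ≈ 2.015 μg/mL.
Difference ≈ 1.245 − 2.015 ≈ -0.770 μg/mL.

-0.8 μg/mL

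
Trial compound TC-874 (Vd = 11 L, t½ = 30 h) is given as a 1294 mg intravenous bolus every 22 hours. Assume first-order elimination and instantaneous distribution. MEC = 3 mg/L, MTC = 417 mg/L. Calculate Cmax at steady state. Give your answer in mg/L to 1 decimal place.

295.2 mg/L

Over one 22-h interval, 22/30 ≈ 0.73333 half-lives elapse, leaving f ≈ 0.6015 of each dose.
At steady state, accumulation factor R = 1/(1 − e^(−kτ)) ≈ 2.5094.
Each bolus raises the concentration by D/Vd = 1294/11 ≈ 117.636 mg/L.
Steady-state peak Cmax,ss = C₀·R ≈ 117.636 × 2.5094 ≈ 295.196 mg/L.
Peak 295.2 mg/L vs MTC 417 mg/L: below toxic threshold.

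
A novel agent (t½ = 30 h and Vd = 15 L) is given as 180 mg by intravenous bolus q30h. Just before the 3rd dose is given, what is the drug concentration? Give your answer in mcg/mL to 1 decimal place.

9.0 mcg/mL

f = (1/2)^(τ/t½) = (1/2)^(30/30) ≈ 0.5000.
C₀ = D/Vd = 180/15 ≈ 12.000 mcg/mL.
Before the 3rd dose, 2 doses have been given. Superposition: Cmin = C₀·(f + f²).
≈ 12.000 × (0.5000 + 0.2500) ≈ 12.000 × 0.7500 ≈ 9.000 mcg/mL.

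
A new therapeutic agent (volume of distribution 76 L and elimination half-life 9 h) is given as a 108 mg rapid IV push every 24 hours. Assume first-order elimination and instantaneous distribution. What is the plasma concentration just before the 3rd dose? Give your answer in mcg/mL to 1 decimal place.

f = (1/2)^(τ/t½) = (1/2)^(24/9) ≈ 0.1575.
C₀ = D/Vd = 108/76 ≈ 1.421 mcg/mL.
Before the 3rd dose, 2 doses have been given. Superposition: Cmin = C₀·(f + f²).
≈ 1.421 × (0.1575 + 0.0248) ≈ 1.421 × 0.1823 ≈ 0.259 mcg/mL.

0.3 mcg/mL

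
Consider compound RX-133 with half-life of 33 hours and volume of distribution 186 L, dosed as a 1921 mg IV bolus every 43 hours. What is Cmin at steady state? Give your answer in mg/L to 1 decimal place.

k = ln2/t½ = ln2/33 ≈ 0.021004 h⁻¹; fraction remaining f = e^(−kτ) = e^(−0.021004×43) ≈ 0.4053.
Single-dose peak C₀ = D/Vd = 1921/186 ≈ 10.328 mg/L.
Steady-state trough Cmin,ss = C₀·f/(1−f) ≈ 10.328 × 0.4053/0.5947 ≈ 7.039 mg/L.

7.0 mg/L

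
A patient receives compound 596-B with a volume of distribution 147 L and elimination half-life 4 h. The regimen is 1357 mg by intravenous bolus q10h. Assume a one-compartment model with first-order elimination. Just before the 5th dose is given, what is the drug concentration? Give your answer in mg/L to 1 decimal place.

2.0 mg/L

f = (1/2)^(τ/t½) = (1/2)^(10/4) ≈ 0.1768.
C₀ = D/Vd = 1357/147 ≈ 9.231 mg/L.
Before the 5th dose, 4 doses have been given. Superposition: Cmin = C₀·(f + f² + … + f^4).
≈ 9.231 × (0.1768 + 0.0313 + 0.0055 + 0.0010) ≈ 9.231 × 0.2146 ≈ 1.981 mg/L.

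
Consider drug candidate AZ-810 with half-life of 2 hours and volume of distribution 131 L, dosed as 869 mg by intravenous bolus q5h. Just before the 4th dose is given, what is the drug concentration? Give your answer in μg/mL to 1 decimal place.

f = (1/2)^(τ/t½) = (1/2)^(5/2) ≈ 0.1768.
C₀ = D/Vd = 869/131 ≈ 6.634 μg/mL.
Before the 4th dose, 3 doses have been given. Superposition: Cmin = C₀·(f + f² + … + f^3).
≈ 6.634 × (0.1768 + 0.0313 + 0.0055) ≈ 6.634 × 0.2136 ≈ 1.417 μg/mL.

1.4 μg/mL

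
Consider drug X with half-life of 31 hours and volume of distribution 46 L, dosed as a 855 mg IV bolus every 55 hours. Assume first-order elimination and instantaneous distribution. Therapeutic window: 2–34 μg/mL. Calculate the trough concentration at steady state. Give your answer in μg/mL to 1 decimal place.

7.7 μg/mL

τ/t½ = 55/31 ≈ 1.7742, so fraction remaining f = (1/2)^(55/31) ≈ 0.2924.
At steady state, accumulation factor R = 1/(1 − e^(−kτ)) ≈ 1.4132.
Single-dose peak C₀ = D/Vd = 855/46 ≈ 18.587 μg/mL.
Steady-state peak Cmax,ss = C₀·R ≈ 18.587 × 1.4132 ≈ 26.267 μg/mL.
One interval later, Cmin,ss = Cmax,ss·e^(−kτ) ≈ 26.267 × 0.2924 ≈ 7.680 μg/mL.
Trough 7.7 μg/mL vs MEC 2 μg/mL: adequate.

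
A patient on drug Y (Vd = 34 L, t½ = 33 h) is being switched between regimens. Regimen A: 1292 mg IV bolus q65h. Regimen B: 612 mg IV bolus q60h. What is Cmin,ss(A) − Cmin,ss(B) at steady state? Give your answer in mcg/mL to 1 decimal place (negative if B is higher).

Regimen A: f = (1/2)^(65/33) ≈ 0.2553; Cmin,ss = (1292/34)·f/(1−f) ≈ 13.027 mcg/mL.
Regimen B: f = (1/2)^(60/33) ≈ 0.2836; Cmin,ss = (612/34)·f/(1−f) ≈ 7.126 mcg/mL.
Difference ≈ 13.027 − 7.126 ≈ 5.901 mcg/mL.

5.9 mcg/mL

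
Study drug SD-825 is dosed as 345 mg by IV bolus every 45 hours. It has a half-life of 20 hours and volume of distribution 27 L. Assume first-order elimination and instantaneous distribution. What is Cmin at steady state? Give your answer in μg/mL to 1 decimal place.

3.4 μg/mL

τ/t½ = 45/20 ≈ 2.25, so fraction remaining f = (1/2)^(45/20) ≈ 0.2102.
At steady state, accumulation factor R = 1/(1 − e^(−kτ)) ≈ 1.2661.
Each bolus raises the concentration by D/Vd = 345/27 ≈ 12.778 μg/mL.
Cmax,ss = C₀/(1 − f) ≈ 12.778/0.7898 ≈ 16.179 μg/mL.
Steady-state trough Cmin,ss = Cmax,ss·f ≈ 16.179 × 0.2102 ≈ 3.401 μg/mL.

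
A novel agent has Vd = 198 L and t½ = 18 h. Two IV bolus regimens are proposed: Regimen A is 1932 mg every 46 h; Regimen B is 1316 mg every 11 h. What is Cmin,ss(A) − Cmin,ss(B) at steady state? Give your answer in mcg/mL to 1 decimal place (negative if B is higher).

Regimen A: f = (1/2)^(46/18) ≈ 0.1701; Cmin,ss = (1932/198)·f/(1−f) ≈ 2.000 mcg/mL.
Regimen B: f = (1/2)^(11/18) ≈ 0.6547; Cmin,ss = (1316/198)·f/(1−f) ≈ 12.602 mcg/mL.
Difference ≈ 2.000 − 12.602 ≈ -10.602 mcg/mL.

-10.6 mcg/mL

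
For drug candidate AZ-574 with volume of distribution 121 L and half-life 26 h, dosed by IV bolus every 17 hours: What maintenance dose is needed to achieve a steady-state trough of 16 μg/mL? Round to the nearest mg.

τ/t½ = 17/26 ≈ 0.65385, so f = (1/2)^(17/26) ≈ 0.635584.
Cmin,ss = (D/Vd)·f/(1−f), so D = Cmin,ss·Vd·(1−f)/f.
D = 16 × 121 × (1−f)/f ≈ 16 × 121 × 0.57336 ≈ 1110.02 mg.

1110 mg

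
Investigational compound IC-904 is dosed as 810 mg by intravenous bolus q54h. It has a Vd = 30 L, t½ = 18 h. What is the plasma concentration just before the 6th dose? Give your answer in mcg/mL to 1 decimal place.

f = (1/2)^(τ/t½) = (1/2)^(54/18) ≈ 0.1250.
C₀ = D/Vd = 810/30 ≈ 27.000 mcg/mL.
Before the 6th dose, 5 doses have been given. Superposition: Cmin = C₀·(f + f² + … + f^5).
≈ 27.000 × (0.1250 + 0.0156 + 0.0020 + 0.0002 + 0.0000) ≈ 27.000 × 0.1428 ≈ 3.856 mcg/mL.

3.9 mcg/mL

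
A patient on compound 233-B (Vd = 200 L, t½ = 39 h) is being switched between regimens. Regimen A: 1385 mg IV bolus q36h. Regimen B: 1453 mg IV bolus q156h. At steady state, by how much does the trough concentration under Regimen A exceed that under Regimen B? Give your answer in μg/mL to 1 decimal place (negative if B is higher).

7.2 μg/mL

Regimen A: f = (1/2)^(36/39) ≈ 0.5274; Cmin,ss = (1385/200)·f/(1−f) ≈ 7.728 μg/mL.
Regimen B: f = (1/2)^(156/39) ≈ 0.0625; Cmin,ss = (1453/200)·f/(1−f) ≈ 0.484 μg/mL.
Difference ≈ 7.728 − 0.484 ≈ 7.244 μg/mL.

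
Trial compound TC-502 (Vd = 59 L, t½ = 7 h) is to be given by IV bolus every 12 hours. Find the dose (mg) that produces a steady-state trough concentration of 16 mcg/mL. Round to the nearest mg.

τ/t½ = 12/7 ≈ 1.7143, so f = (1/2)^(12/7) ≈ 0.304753.
Cmin,ss = (D/Vd)·f/(1−f), so D = Cmin,ss·Vd·(1−f)/f.
D = 16 × 59 × (1−f)/f ≈ 16 × 59 × 2.28135 ≈ 2153.59 mg.

2154 mg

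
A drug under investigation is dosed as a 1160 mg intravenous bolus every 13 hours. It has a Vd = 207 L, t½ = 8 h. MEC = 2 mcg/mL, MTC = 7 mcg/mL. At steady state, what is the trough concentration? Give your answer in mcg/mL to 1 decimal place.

Over one 13-h interval, 13/8 ≈ 1.625 half-lives elapse, leaving f ≈ 0.3242 of each dose.
At steady state, accumulation factor R = 1/(1 − e^(−kτ)) ≈ 1.4797.
Each bolus raises the concentration by D/Vd = 1160/207 ≈ 5.604 mcg/mL.
Steady-state peak Cmax,ss = C₀·R ≈ 5.604 × 1.4797 ≈ 8.292 mcg/mL.
One interval later, Cmin,ss = Cmax,ss·e^(−kτ) ≈ 8.292 × 0.3242 ≈ 2.688 mcg/mL.
Trough 2.7 mcg/mL vs MEC 2 mcg/mL: adequate.

2.7 mcg/mL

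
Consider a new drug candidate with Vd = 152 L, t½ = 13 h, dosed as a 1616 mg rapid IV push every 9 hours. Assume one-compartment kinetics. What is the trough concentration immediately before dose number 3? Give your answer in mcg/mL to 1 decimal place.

f = (1/2)^(τ/t½) = (1/2)^(9/13) ≈ 0.6189.
C₀ = D/Vd = 1616/152 ≈ 10.632 mcg/mL.
Before the 3rd dose, 2 doses have been given. Superposition: Cmin = C₀·(f + f²).
≈ 10.632 × (0.6189 + 0.3830) ≈ 10.632 × 1.0019 ≈ 10.652 mcg/mL.

10.7 mcg/mL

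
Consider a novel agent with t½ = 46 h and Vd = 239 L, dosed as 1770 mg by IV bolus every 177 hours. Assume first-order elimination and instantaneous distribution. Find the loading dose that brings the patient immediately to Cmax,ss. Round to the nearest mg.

f = (1/2)^(177/46) ≈ 0.069453; accumulation ratio R = 1/(1−f) ≈ 1.07464.
Loading dose to hit Cmax,ss on first dose: D_load = D_maint·R ≈ 1770 × 1.07464 ≈ 1902.11 mg.

1902 mg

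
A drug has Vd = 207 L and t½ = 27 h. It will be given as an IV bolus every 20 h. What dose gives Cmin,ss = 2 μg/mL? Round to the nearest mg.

278 mg

τ/t½ = 20/27 ≈ 0.74074, so f = (1/2)^(20/27) ≈ 0.598432.
Cmin,ss = (D/Vd)·f/(1−f), so D = Cmin,ss·Vd·(1−f)/f.
D = 2 × 207 × (1−f)/f ≈ 2 × 207 × 0.67103 ≈ 277.81 mg.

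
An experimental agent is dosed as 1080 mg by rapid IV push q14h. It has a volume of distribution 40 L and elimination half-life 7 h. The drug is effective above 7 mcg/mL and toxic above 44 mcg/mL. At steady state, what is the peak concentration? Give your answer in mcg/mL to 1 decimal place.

The dosing interval is 2 half-lives, so f = 2^(−2) = 0.25.
Accumulation ratio R = 1/(1 − f) = 1/0.75 = 4/3.
Single-dose peak C₀ = D/Vd = 1080/40 = 27 mcg/mL.
Steady-state peak Cmax,ss = C₀·R = 27 × 4/3 ≈ 36.000 mcg/mL.
Peak 36.0 mcg/mL vs MTC 44 mcg/mL: below toxic threshold.

36.0 mcg/mL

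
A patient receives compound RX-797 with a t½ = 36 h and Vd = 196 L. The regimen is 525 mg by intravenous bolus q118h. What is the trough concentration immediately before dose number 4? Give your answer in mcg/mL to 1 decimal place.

f = (1/2)^(τ/t½) = (1/2)^(118/36) ≈ 0.1031.
C₀ = D/Vd = 525/196 ≈ 2.679 mcg/mL.
Before the 4th dose, 3 doses have been given. Superposition: Cmin = C₀·(f + f² + … + f^3).
≈ 2.679 × (0.1031 + 0.0106 + 0.0011) ≈ 2.679 × 0.1148 ≈ 0.308 mcg/mL.

0.3 mcg/mL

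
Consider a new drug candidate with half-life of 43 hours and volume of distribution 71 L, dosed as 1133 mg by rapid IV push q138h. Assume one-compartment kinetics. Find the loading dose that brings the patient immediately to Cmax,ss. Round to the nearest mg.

1270 mg

f = (1/2)^(138/43) ≈ 0.108119; accumulation ratio R = 1/(1−f) ≈ 1.12123.
Loading dose to hit Cmax,ss on first dose: D_load = D_maint·R ≈ 1133 × 1.12123 ≈ 1270.35 mg.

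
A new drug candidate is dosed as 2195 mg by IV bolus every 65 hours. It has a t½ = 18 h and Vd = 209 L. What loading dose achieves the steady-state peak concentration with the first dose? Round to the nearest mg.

f = (1/2)^(65/18) ≈ 0.081837; accumulation ratio R = 1/(1−f) ≈ 1.08913.
Loading dose to hit Cmax,ss on first dose: D_load = D_maint·R ≈ 2195 × 1.08913 ≈ 2390.64 mg.

2391 mg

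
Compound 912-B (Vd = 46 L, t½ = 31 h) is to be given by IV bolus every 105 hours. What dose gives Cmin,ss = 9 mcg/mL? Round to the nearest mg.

3917 mg

τ/t½ = 105/31 ≈ 3.3871, so f = (1/2)^(105/31) ≈ 0.095583.
Cmin,ss = (D/Vd)·f/(1−f), so D = Cmin,ss·Vd·(1−f)/f.
D = 9 × 46 × (1−f)/f ≈ 9 × 46 × 9.46211 ≈ 3917.31 mg.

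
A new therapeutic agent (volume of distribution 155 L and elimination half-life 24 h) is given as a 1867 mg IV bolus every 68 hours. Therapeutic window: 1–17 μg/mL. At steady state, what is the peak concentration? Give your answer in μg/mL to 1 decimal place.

Over one 68-h interval, 68/24 ≈ 2.8333 half-lives elapse, leaving f ≈ 0.1403 of each dose.
Accumulation ratio R = 1/(1 − f) ≈ 1/0.8597 ≈ 1.1632.
Each bolus raises the concentration by D/Vd = 1867/155 ≈ 12.045 μg/mL.
Steady-state peak Cmax,ss = C₀·R ≈ 12.045 × 1.1632 ≈ 14.011 μg/mL.
Peak 14.0 μg/mL vs MTC 17 μg/mL: below toxic threshold.

14.0 μg/mL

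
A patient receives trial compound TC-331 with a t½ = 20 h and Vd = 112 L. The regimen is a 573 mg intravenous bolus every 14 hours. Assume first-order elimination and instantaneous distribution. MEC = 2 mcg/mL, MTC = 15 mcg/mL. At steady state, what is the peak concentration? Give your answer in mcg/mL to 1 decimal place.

13.3 mcg/mL

τ/t½ = 14/20 ≈ 0.7, so fraction remaining f = (1/2)^(14/20) ≈ 0.6156.
At steady state, accumulation factor R = 1/(1 − e^(−kτ)) ≈ 2.6015.
Single-dose peak C₀ = D/Vd = 573/112 ≈ 5.116 mcg/mL.
Steady-state peak Cmax,ss = C₀·R ≈ 5.116 × 2.6015 ≈ 13.309 mcg/mL.
Peak 13.3 mcg/mL vs MTC 15 mcg/mL: below toxic threshold.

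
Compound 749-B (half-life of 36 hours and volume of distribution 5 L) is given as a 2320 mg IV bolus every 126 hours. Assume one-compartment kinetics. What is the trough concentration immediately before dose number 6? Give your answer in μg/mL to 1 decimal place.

f = (1/2)^(τ/t½) = (1/2)^(126/36) ≈ 0.0884.
C₀ = D/Vd = 2320/5 ≈ 464.000 μg/mL.
Before the 6th dose, 5 doses have been given. Superposition: Cmin = C₀·(f + f² + … + f^5).
≈ 464.000 × (0.0884 + 0.0078 + 0.0007 + 0.0001 + 0.0000) ≈ 464.000 × 0.0970 ≈ 45.008 μg/mL.

45.0 μg/mL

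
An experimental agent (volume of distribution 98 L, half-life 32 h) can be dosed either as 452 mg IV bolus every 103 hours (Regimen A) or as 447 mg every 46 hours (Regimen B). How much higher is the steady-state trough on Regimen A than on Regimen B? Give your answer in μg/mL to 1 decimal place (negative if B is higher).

Regimen A: f = (1/2)^(103/32) ≈ 0.1074; Cmin,ss = (452/98)·f/(1−f) ≈ 0.555 μg/mL.
Regimen B: f = (1/2)^(46/32) ≈ 0.3692; Cmin,ss = (447/98)·f/(1−f) ≈ 2.670 μg/mL.
Difference ≈ 0.555 − 2.670 ≈ -2.115 μg/mL.

-2.1 μg/mL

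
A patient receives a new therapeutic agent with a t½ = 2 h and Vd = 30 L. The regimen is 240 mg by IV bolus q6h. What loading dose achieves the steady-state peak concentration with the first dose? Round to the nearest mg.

f = (1/2)^(6/2) ≈ 0.125000; accumulation ratio R = 1/(1−f) ≈ 1.14286.
Loading dose to hit Cmax,ss on first dose: D_load = D_maint·R ≈ 240 × 1.14286 ≈ 274.29 mg.

274 mg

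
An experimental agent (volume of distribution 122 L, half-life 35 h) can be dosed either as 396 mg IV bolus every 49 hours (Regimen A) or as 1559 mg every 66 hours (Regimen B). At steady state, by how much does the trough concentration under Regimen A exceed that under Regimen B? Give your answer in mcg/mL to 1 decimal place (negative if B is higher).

-2.8 mcg/mL

Regimen A: f = (1/2)^(49/35) ≈ 0.3789; Cmin,ss = (396/122)·f/(1−f) ≈ 1.980 mcg/mL.
Regimen B: f = (1/2)^(66/35) ≈ 0.2706; Cmin,ss = (1559/122)·f/(1−f) ≈ 4.741 mcg/mL.
Difference ≈ 1.980 − 4.741 ≈ -2.761 mcg/mL.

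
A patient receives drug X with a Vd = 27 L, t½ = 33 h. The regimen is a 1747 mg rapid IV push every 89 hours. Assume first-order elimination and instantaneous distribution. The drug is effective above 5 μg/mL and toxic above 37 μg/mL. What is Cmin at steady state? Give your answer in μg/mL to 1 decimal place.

k = ln2/t½ = ln2/33 ≈ 0.021004 h⁻¹; fraction remaining f = e^(−kτ) = e^(−0.021004×89) ≈ 0.1542.
Single-dose peak C₀ = D/Vd = 1747/27 ≈ 64.704 μg/mL.
Steady-state trough Cmin,ss = C₀·f/(1−f) ≈ 64.704 × 0.1542/0.8458 ≈ 11.796 μg/mL.
Trough 11.8 μg/mL vs MEC 5 μg/mL: adequate.

11.8 μg/mL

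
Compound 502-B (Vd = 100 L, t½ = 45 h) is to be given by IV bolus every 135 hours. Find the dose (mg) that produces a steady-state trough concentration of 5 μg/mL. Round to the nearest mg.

3500 mg

τ/t½ = 135/45 ≈ 3, so f = (1/2)^(135/45) ≈ 0.125000.
Cmin,ss = (D/Vd)·f/(1−f), so D = Cmin,ss·Vd·(1−f)/f.
D = 5 × 100 × (1−f)/f ≈ 5 × 100 × 7.00000 ≈ 3500.00 mg.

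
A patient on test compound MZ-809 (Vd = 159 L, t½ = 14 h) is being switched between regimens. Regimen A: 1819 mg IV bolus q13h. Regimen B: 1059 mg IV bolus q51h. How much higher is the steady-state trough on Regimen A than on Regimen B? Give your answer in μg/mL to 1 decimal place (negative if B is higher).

Regimen A: f = (1/2)^(13/14) ≈ 0.5254; Cmin,ss = (1819/159)·f/(1−f) ≈ 12.665 μg/mL.
Regimen B: f = (1/2)^(51/14) ≈ 0.0801; Cmin,ss = (1059/159)·f/(1−f) ≈ 0.580 μg/mL.
Difference ≈ 12.665 − 0.580 ≈ 12.085 μg/mL.

12.1 μg/mL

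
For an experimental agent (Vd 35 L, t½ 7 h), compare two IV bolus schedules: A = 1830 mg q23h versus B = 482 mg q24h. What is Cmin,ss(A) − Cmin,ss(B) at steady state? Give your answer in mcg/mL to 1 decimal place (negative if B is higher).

4.6 mcg/mL

Regimen A: f = (1/2)^(23/7) ≈ 0.1025; Cmin,ss = (1830/35)·f/(1−f) ≈ 5.971 mcg/mL.
Regimen B: f = (1/2)^(24/7) ≈ 0.0929; Cmin,ss = (482/35)·f/(1−f) ≈ 1.410 mcg/mL.
Difference ≈ 5.971 − 1.410 ≈ 4.561 mcg/mL.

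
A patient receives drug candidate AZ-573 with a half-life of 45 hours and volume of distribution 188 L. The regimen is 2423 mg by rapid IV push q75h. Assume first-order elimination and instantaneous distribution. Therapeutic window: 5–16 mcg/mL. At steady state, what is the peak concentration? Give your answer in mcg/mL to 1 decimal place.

18.8 mcg/mL

Over one 75-h interval, 75/45 ≈ 1.6667 half-lives elapse, leaving f ≈ 0.3150 of each dose.
At steady state, accumulation factor R = 1/(1 − e^(−kτ)) ≈ 1.4599.
Each bolus raises the concentration by D/Vd = 2423/188 ≈ 12.888 mcg/mL.
Steady-state peak Cmax,ss = C₀·R ≈ 12.888 × 1.4599 ≈ 18.815 mcg/mL.
Peak 18.8 mcg/mL vs MTC 16 mcg/mL: exceeds toxic threshold.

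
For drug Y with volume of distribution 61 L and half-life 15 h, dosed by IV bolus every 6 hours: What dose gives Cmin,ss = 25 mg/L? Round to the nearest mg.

τ/t½ = 6/15 ≈ 0.4, so f = (1/2)^(6/15) ≈ 0.757858.
Cmin,ss = (D/Vd)·f/(1−f), so D = Cmin,ss·Vd·(1−f)/f.
D = 25 × 61 × (1−f)/f ≈ 25 × 61 × 0.31951 ≈ 487.25 mg.

487 mg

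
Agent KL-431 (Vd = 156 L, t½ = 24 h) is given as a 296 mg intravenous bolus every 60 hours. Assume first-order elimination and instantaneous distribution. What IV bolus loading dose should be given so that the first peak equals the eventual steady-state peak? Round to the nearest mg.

f = (1/2)^(60/24) ≈ 0.176777; accumulation ratio R = 1/(1−f) ≈ 1.21474.
Loading dose to hit Cmax,ss on first dose: D_load = D_maint·R ≈ 296 × 1.21474 ≈ 359.56 mg.

360 mg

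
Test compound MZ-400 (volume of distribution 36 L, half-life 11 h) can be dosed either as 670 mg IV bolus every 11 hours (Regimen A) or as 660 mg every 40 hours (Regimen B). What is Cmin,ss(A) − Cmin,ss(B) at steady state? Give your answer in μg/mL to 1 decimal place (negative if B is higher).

17.0 μg/mL

Regimen A: f = (1/2)^(11/11) ≈ 0.5000; Cmin,ss = (670/36)·f/(1−f) ≈ 18.611 μg/mL.
Regimen B: f = (1/2)^(40/11) ≈ 0.0804; Cmin,ss = (660/36)·f/(1−f) ≈ 1.603 μg/mL.
Difference ≈ 18.611 − 1.603 ≈ 17.008 μg/mL.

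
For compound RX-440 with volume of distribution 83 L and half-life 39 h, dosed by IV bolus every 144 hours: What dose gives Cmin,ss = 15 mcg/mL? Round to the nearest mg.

τ/t½ = 144/39 ≈ 3.6923, so f = (1/2)^(144/39) ≈ 0.077358.
Cmin,ss = (D/Vd)·f/(1−f), so D = Cmin,ss·Vd·(1−f)/f.
D = 15 × 83 × (1−f)/f ≈ 15 × 83 × 11.92691 ≈ 14849.00 mg.

14849 mg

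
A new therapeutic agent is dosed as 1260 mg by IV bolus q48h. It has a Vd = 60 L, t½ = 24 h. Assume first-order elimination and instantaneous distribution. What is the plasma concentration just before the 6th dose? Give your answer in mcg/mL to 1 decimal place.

f = (1/2)^(τ/t½) = (1/2)^(48/24) ≈ 0.2500.
C₀ = D/Vd = 1260/60 ≈ 21.000 mcg/mL.
Before the 6th dose, 5 doses have been given. Superposition: Cmin = C₀·(f + f² + … + f^5).
≈ 21.000 × (0.2500 + 0.0625 + 0.0156 + 0.0039 + 0.0010) ≈ 21.000 × 0.3330 ≈ 6.993 mcg/mL.

7.0 mcg/mL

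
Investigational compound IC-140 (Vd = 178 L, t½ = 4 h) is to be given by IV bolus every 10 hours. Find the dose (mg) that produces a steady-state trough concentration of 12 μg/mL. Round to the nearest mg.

τ/t½ = 10/4 ≈ 2.5, so f = (1/2)^(10/4) ≈ 0.176777.
Cmin,ss = (D/Vd)·f/(1−f), so D = Cmin,ss·Vd·(1−f)/f.
D = 12 × 178 × (1−f)/f ≈ 12 × 178 × 4.65684 ≈ 9947.01 mg.

9947 mg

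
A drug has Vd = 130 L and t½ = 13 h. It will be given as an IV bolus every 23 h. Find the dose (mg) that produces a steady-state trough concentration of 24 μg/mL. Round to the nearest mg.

τ/t½ = 23/13 ≈ 1.7692, so f = (1/2)^(23/13) ≈ 0.293365.
Cmin,ss = (D/Vd)·f/(1−f), so D = Cmin,ss·Vd·(1−f)/f.
D = 24 × 130 × (1−f)/f ≈ 24 × 130 × 2.40872 ≈ 7515.21 mg.

7515 mg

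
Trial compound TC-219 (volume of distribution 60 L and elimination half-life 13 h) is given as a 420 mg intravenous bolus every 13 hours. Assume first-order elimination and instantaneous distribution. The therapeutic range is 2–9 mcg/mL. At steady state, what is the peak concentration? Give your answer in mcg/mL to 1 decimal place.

τ = 13 h = 1 half-life, so f = (1/2)^1 = 0.5.
At steady state, R = 1/(1 − 0.5) = 2/1.
Single-dose peak C₀ = D/Vd = 420/60 = 7 mcg/mL.
Steady-state peak Cmax,ss = C₀·R = 7 × 2/1 ≈ 14.000 mcg/mL.
Peak 14.0 mcg/mL vs MTC 9 mcg/mL: exceeds toxic threshold.

14.0 mcg/mL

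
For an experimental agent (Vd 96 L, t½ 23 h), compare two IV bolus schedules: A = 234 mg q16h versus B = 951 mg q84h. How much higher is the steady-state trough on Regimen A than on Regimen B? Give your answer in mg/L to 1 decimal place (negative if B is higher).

Regimen A: f = (1/2)^(16/23) ≈ 0.6174; Cmin,ss = (234/96)·f/(1−f) ≈ 3.933 mg/L.
Regimen B: f = (1/2)^(84/23) ≈ 0.0795; Cmin,ss = (951/96)·f/(1−f) ≈ 0.856 mg/L.
Difference ≈ 3.933 − 0.856 ≈ 3.077 mg/L.

3.1 mg/L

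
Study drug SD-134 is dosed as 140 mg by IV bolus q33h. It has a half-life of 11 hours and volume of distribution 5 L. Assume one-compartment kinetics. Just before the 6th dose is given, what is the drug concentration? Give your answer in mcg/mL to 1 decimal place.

4.0 mcg/mL

f = (1/2)^(τ/t½) = (1/2)^(33/11) ≈ 0.1250.
C₀ = D/Vd = 140/5 ≈ 28.000 mcg/mL.
Before the 6th dose, 5 doses have been given. Superposition: Cmin = C₀·(f + f² + … + f^5).
≈ 28.000 × (0.1250 + 0.0156 + 0.0020 + 0.0002 + 0.0000) ≈ 28.000 × 0.1428 ≈ 3.998 mcg/mL.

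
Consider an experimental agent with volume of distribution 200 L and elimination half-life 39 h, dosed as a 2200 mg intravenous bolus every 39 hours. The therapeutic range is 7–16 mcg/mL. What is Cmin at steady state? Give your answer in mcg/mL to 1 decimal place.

τ = 39 h = 1 half-life, so f = (1/2)^1 = 0.5.
At steady state, R = 1/(1 − 0.5) = 2/1.
Single-dose peak C₀ = D/Vd = 2200/200 = 11 mcg/mL.
Steady-state peak Cmax,ss = C₀·R = 11 × 2/1 ≈ 22.000 mcg/mL.
Steady-state trough Cmin,ss = Cmax,ss·f ≈ 22.000 × 0.5 ≈ 11.000 mcg/mL.
Trough 11.0 mcg/mL vs MEC 7 mcg/mL: adequate.

11.0 mcg/mL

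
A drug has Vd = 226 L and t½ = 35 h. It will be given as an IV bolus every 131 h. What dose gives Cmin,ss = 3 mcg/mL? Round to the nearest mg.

τ/t½ = 131/35 ≈ 3.7429, so f = (1/2)^(131/35) ≈ 0.074694.
Cmin,ss = (D/Vd)·f/(1−f), so D = Cmin,ss·Vd·(1−f)/f.
D = 3 × 226 × (1−f)/f ≈ 3 × 226 × 12.38796 ≈ 8399.04 mg.

8399 mg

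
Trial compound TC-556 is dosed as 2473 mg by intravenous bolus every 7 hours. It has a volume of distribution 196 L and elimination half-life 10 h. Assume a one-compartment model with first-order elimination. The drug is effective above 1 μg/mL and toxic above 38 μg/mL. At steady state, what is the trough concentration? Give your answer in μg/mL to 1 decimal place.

τ/t½ = 7/10 ≈ 0.7, so fraction remaining f = (1/2)^(7/10) ≈ 0.6156.
Single-dose peak C₀ = D/Vd = 2473/196 ≈ 12.617 μg/mL.
Steady-state trough Cmin,ss = C₀·f/(1−f) ≈ 12.617 × 0.6156/0.3844 ≈ 20.206 μg/mL.
Trough 20.2 μg/mL vs MEC 1 μg/mL: adequate.

20.2 μg/mL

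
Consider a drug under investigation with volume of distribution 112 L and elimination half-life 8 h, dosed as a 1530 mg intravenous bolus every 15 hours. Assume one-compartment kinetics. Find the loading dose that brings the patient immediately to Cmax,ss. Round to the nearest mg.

f = (1/2)^(15/8) ≈ 0.272627; accumulation ratio R = 1/(1−f) ≈ 1.37481.
Loading dose to hit Cmax,ss on first dose: D_load = D_maint·R ≈ 1530 × 1.37481 ≈ 2103.46 mg.

2103 mg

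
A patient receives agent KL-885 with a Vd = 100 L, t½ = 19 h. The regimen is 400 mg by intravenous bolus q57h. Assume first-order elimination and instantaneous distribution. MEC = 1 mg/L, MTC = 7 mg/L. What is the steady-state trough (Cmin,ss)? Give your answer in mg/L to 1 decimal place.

0.6 mg/L

The dosing interval is 3 half-lives, so f = 2^(−3) = 0.125.
At steady state, R = 1/(1 − 0.125) = 8/7.
Single-dose peak C₀ = D/Vd = 400/100 = 4 mg/L.
Steady-state peak Cmax,ss = C₀·R = 4 × 8/7 ≈ 4.571 mg/L.
Steady-state trough Cmin,ss = Cmax,ss·f ≈ 4.571 × 0.125 ≈ 0.571 mg/L.
Trough 0.6 mg/L vs MEC 1 mg/L: subtherapeutic.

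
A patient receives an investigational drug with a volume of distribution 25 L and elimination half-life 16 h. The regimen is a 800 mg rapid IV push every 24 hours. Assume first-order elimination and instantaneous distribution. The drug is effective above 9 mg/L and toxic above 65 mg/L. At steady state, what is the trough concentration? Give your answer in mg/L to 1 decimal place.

17.5 mg/L

k = ln2/t½ = ln2/16 ≈ 0.043322 h⁻¹; fraction remaining f = e^(−kτ) = e^(−0.043322×24) ≈ 0.3536.
Accumulation ratio R = 1/(1 − f) ≈ 1/0.6464 ≈ 1.5470.
Single-dose peak C₀ = D/Vd = 800/25 ≈ 32.000 mg/L.
Cmax,ss = C₀/(1 − f) ≈ 32.000/0.6464 ≈ 49.505 mg/L.
One interval later, Cmin,ss = Cmax,ss·e^(−kτ) ≈ 49.505 × 0.3536 ≈ 17.505 mg/L.
Trough 17.5 mg/L vs MEC 9 mg/L: adequate.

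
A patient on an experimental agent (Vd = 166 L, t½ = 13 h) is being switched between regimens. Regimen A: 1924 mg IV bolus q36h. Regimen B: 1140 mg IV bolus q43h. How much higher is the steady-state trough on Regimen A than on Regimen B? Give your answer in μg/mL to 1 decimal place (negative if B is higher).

1.2 μg/mL

Regimen A: f = (1/2)^(36/13) ≈ 0.1467; Cmin,ss = (1924/166)·f/(1−f) ≈ 1.993 μg/mL.
Regimen B: f = (1/2)^(43/13) ≈ 0.1010; Cmin,ss = (1140/166)·f/(1−f) ≈ 0.772 μg/mL.
Difference ≈ 1.993 − 0.772 ≈ 1.221 μg/mL.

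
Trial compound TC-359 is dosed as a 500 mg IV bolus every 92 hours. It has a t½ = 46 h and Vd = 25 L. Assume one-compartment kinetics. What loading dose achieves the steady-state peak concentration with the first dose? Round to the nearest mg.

667 mg

f = (1/2)^(92/46) ≈ 0.250000; accumulation ratio R = 1/(1−f) ≈ 1.33333.
Loading dose to hit Cmax,ss on first dose: D_load = D_maint·R ≈ 500 × 1.33333 ≈ 666.66 mg.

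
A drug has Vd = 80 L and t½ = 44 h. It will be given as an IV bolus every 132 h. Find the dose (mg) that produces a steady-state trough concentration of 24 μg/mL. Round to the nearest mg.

13440 mg

τ/t½ = 132/44 ≈ 3, so f = (1/2)^(132/44) ≈ 0.125000.
Cmin,ss = (D/Vd)·f/(1−f), so D = Cmin,ss·Vd·(1−f)/f.
D = 24 × 80 × (1−f)/f ≈ 24 × 80 × 7.00000 ≈ 13440.00 mg.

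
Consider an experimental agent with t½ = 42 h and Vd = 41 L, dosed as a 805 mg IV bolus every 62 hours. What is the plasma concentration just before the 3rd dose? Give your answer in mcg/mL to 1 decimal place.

f = (1/2)^(τ/t½) = (1/2)^(62/42) ≈ 0.3594.
C₀ = D/Vd = 805/41 ≈ 19.634 mcg/mL.
Before the 3rd dose, 2 doses have been given. Superposition: Cmin = C₀·(f + f²).
≈ 19.634 × (0.3594 + 0.1292) ≈ 19.634 × 0.4886 ≈ 9.593 mcg/mL.

9.6 mcg/mL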